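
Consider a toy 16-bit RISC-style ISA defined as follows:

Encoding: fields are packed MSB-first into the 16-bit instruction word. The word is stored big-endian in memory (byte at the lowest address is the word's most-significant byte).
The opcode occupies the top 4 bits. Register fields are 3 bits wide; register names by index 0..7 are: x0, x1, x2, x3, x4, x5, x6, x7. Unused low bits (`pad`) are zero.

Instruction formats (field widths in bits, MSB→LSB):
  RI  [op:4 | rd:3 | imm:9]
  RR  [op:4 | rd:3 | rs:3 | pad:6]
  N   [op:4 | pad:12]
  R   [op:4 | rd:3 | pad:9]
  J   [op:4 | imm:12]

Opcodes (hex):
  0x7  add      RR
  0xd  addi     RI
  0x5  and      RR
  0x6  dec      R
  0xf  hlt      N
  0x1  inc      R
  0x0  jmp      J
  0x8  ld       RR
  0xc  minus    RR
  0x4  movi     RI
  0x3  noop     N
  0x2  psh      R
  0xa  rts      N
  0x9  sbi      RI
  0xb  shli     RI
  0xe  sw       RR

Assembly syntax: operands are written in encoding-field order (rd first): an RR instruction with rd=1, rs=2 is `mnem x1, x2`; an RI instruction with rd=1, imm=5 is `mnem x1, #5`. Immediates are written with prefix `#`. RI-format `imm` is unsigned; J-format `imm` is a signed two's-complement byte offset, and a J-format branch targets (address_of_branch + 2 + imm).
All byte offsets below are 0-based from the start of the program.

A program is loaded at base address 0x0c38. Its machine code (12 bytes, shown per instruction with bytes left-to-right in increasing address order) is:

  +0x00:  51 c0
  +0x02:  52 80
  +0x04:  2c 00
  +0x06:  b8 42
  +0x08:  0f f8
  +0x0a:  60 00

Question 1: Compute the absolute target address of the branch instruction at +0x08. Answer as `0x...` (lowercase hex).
0x0c3a

+0x08: 0f f8 ⇒ word 0x0ff8 (big)
  opcode bits[15:12]=0x0: jmp/J
  imm@[11:0]=0xff8 (s12→-8) ⇒ #-8
  target = base 0x0c38 + off 0x08 + 2 + imm -8 = 0x0c3a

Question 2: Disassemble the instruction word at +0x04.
psh x6

[04] 2c 00 → 0x2c00
  opcode bits[15:12]=0x2: psh/R
  rd@[11:9]=0x6 ⇒ x6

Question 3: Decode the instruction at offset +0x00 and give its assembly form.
@+00  big-endian(51 c0) = 0x51c0
  op=0x51c0>>12=0x5 ⇒ and (RR)
  [11:9] rd=0 = x0
  [8:6] rs=7 = x7

and x0, x7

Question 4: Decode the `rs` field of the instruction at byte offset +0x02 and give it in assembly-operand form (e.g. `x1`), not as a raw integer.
x2

[02] 52 80 → 0x5280
  opcode bits[15:12]=0x5: and/RR
  rd: (w>>9)&0x7=0x1 → x1
  rs: (w>>6)&0x7=0x2 → x2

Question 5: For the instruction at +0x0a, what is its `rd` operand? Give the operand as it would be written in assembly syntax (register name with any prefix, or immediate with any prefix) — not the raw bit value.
off 0x0a: read 60 00 as big → 0x6000
  op=0x6000>>12=0x6 ⇒ dec (R)
  rd@[11:9]=0x0 ⇒ x0

x0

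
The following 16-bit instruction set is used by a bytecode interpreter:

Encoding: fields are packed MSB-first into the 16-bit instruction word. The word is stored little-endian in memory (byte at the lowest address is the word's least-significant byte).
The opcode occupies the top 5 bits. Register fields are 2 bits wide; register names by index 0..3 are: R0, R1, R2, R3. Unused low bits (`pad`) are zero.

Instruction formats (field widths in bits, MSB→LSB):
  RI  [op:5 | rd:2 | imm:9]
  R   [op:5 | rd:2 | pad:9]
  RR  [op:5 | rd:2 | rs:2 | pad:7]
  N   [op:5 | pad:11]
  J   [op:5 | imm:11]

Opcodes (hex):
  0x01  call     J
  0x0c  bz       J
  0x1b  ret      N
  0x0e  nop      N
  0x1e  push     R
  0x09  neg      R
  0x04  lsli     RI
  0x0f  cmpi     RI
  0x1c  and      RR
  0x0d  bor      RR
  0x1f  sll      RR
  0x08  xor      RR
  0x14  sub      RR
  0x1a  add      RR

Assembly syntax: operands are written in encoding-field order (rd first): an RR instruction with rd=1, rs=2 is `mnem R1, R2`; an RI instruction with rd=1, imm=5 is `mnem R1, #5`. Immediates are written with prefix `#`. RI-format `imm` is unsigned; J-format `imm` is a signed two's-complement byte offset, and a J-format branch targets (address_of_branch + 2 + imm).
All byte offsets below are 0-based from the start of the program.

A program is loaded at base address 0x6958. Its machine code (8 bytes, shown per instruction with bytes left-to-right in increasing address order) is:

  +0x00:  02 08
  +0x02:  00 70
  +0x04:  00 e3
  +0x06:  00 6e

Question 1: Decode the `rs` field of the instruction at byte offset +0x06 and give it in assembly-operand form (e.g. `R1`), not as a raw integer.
+0x06: 00 6e ⇒ word 0x6e00 (little)
  op=0x6e00>>11=0xd ⇒ bor (RR)
  [10:9] rd=3 = R3
  [8:7] rs=0 = R0

R0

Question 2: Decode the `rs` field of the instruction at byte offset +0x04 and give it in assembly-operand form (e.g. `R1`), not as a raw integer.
R2

[04] 00 e3 → 0xe300
  top 5b → 0x1c → and [RR]
  rd: (w>>9)&0x3=0x1 → R1
  rs: (w>>7)&0x3=0x2 → R2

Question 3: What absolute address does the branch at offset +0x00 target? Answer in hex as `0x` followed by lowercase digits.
+0x00: 02 08 ⇒ word 0x0802 (little)
  op=0x0802>>11=0x1 ⇒ call (J)
  imm: (w>>0)&0x7ff=0x2 → #2
  target = base 0x6958 + off 0x00 + 2 + imm 2 = 0x695c

0x695c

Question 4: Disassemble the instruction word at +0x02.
+0x02: 00 70 ⇒ word 0x7000 (little)
  top 5b → 0xe → nop [N]

nop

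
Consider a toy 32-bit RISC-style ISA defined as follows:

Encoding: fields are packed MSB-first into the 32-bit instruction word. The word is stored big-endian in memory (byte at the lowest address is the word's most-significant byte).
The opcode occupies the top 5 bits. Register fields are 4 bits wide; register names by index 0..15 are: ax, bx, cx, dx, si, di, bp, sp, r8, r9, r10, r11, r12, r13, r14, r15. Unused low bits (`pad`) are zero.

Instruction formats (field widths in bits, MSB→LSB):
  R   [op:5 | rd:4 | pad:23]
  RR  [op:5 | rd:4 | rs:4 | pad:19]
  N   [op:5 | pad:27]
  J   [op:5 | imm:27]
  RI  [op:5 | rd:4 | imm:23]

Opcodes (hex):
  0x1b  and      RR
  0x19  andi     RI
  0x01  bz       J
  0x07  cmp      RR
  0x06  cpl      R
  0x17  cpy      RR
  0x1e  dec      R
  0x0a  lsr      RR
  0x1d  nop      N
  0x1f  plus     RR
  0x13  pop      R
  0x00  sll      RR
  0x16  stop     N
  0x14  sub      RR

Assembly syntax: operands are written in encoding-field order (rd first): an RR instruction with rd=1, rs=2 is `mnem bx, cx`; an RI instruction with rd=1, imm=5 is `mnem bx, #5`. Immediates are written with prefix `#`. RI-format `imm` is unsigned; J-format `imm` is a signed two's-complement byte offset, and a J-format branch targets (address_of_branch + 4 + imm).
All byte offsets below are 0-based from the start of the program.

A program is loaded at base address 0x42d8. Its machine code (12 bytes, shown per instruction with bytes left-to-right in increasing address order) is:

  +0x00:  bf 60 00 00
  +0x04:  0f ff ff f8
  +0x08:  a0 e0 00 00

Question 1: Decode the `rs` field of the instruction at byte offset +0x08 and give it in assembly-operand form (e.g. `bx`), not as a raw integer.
[08] a0 e0 00 00 → 0xa0e00000
  top 5b → 0x14 → sub [RR]
  [26:23] rd=1 = bx
  [22:19] rs=12 = r12

r12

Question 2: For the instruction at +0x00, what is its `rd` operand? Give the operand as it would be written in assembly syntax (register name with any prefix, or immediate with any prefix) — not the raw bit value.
r14

[00] bf 60 00 00 → 0xbf600000
  opcode bits[31:27]=0x17: cpy/RR
  rd: (w>>23)&0xf=0xe → r14
  rs: (w>>19)&0xf=0xc → r12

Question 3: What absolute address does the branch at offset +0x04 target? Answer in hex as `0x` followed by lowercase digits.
0x42d8

+0x04: 0f ff ff f8 ⇒ word 0x0ffffff8 (big)
  top 5b → 0x1 → bz [J]
  imm: (w>>0)&0x7ffffff=0x7fffff8 (s27→-8) → #-8
  target = base 0x42d8 + off 0x04 + 4 + imm -8 = 0x42d8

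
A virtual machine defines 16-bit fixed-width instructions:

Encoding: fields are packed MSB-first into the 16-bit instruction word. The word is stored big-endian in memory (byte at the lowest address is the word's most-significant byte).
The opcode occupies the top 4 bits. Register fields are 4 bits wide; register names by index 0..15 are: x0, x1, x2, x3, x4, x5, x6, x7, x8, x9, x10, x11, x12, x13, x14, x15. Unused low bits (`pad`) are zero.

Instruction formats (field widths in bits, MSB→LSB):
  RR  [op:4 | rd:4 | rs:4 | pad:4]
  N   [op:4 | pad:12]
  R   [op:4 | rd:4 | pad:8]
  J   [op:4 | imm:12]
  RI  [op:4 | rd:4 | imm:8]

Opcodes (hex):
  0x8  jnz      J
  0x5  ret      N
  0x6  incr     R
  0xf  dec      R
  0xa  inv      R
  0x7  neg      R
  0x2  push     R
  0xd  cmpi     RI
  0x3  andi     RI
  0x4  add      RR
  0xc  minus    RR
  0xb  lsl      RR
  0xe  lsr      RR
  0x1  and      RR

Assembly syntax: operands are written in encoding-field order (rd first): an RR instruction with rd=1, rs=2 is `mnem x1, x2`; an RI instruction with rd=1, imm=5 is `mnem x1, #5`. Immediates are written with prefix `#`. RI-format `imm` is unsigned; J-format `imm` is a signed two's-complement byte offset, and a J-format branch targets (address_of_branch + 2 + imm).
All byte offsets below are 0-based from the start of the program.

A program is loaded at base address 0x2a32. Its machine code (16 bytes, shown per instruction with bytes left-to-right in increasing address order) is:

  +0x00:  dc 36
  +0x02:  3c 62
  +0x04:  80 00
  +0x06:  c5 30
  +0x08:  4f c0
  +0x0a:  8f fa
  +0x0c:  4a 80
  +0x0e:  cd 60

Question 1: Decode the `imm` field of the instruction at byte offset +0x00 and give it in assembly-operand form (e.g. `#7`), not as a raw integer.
off 0x00: read dc 36 as big → 0xdc36
  op=0xdc36>>12=0xd ⇒ cmpi (RI)
  rd: (w>>8)&0xf=0xc → x12
  imm: (w>>0)&0xff=0x36 → #54

#54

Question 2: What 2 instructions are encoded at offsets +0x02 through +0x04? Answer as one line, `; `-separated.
andi x12, #98; jnz #0

+0x02: 3c 62 ⇒ word 0x3c62 (big)
  opcode bits[15:12]=0x3: andi/RI
  rd: (w>>8)&0xf=0xc → x12
  imm: (w>>0)&0xff=0x62 → #98
+0x04: 80 00 ⇒ word 0x8000 (big)
  opcode bits[15:12]=0x8: jnz/J
  imm: (w>>0)&0xfff=0x0 → #0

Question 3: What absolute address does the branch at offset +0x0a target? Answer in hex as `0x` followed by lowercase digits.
@+0a  big-endian(8f fa) = 0x8ffa
  top 4b → 0x8 → jnz [J]
  [11:0] imm=4090 (s12→-6) = #-6
  target = base 0x2a32 + off 0x0a + 2 + imm -6 = 0x2a38

0x2a38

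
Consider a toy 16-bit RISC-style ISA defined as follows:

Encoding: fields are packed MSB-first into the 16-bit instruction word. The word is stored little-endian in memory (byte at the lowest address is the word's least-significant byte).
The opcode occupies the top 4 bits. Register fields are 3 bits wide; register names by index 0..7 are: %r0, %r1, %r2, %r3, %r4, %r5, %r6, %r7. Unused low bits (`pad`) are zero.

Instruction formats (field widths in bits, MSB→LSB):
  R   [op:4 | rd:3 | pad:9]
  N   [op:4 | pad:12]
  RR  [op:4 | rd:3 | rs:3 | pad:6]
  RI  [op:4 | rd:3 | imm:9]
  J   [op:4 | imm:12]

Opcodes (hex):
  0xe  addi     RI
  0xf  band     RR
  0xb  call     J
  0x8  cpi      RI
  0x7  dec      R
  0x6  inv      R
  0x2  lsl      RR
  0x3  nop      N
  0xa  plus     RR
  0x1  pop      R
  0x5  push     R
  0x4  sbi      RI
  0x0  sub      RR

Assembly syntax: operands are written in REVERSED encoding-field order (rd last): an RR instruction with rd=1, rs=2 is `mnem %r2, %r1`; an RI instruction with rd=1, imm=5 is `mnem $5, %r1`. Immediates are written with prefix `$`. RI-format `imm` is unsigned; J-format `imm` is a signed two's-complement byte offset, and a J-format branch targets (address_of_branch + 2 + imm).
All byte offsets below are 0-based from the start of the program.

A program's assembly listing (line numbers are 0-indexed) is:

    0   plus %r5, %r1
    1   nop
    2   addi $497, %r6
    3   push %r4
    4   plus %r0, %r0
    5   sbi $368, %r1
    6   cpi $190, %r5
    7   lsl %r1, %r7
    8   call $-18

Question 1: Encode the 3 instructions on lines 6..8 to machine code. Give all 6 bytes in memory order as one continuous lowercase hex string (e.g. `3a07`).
be8a402eeebf

L6: cpi op=0x8:4|rd=5:3|imm=190:9 ⇒ 0x8abe ⇒ little be 8a
L7: lsl op=0x2:4|rd=7:3|rs=1:3|pad=0:6 ⇒ 0x2e40 ⇒ little 40 2e
L8: call op=0xb:4|imm=-18:12 ⇒ 0xbfee ⇒ little ee bf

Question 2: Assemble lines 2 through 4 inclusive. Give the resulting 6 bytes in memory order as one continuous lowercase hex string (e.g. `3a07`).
f1ed005800a0

line 2 (addi): pack op=0xe:4|rd=6:3|imm=497:9 = 0xedf1; little→ f1 ed
line 3 (push): pack op=0x5:4|rd=4:3|pad=0:9 = 0x5800; little→ 00 58
line 4 (plus): pack op=0xa:4|rd=0:3|rs=0:3|pad=0:6 = 0xa000; little→ 00 a0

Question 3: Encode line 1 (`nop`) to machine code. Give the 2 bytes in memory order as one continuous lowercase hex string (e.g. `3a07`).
0030

line 1 (nop): pack op=0x3:4|pad=0:12 = 0x3000; little→ 00 30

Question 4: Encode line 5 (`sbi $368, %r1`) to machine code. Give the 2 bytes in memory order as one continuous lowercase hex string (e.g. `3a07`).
5. sbi fields op=0x4:4|rd=1:3|imm=368:9 → word 4370h → 70 43

7043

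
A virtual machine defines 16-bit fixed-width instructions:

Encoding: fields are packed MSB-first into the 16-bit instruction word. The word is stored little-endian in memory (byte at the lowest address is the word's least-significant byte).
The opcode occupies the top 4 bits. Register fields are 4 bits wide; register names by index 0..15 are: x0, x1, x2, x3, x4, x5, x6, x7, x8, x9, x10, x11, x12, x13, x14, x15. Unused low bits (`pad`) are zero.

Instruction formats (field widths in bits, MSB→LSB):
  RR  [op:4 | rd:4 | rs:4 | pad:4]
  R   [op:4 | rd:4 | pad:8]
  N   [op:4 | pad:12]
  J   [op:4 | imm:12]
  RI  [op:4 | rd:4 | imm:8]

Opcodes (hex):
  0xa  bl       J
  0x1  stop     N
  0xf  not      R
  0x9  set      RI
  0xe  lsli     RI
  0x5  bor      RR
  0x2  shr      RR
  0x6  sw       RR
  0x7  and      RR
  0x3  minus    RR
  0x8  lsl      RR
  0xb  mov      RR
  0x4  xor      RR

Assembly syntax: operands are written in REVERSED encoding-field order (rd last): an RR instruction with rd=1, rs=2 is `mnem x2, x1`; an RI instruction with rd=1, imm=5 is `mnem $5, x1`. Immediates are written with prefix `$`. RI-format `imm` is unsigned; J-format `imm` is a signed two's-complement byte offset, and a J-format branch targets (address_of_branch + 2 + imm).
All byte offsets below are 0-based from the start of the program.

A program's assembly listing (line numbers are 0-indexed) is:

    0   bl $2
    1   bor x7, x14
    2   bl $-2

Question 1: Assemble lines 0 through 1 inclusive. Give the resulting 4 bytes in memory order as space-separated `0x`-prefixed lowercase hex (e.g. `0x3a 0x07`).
L0: bl op=0xa:4|imm=2:12 ⇒ 0xa002 ⇒ little 02 a0
L1: bor op=0x5:4|rd=14:4|rs=7:4|pad=0:4 ⇒ 0x5e70 ⇒ little 70 5e

0x02 0xa0 0x70 0x5e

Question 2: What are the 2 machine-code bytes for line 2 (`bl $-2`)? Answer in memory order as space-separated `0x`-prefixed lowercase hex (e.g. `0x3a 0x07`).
L2: bl op=0xa:4|imm=-2:12 ⇒ 0xaffe ⇒ little fe af

0xfe 0xaf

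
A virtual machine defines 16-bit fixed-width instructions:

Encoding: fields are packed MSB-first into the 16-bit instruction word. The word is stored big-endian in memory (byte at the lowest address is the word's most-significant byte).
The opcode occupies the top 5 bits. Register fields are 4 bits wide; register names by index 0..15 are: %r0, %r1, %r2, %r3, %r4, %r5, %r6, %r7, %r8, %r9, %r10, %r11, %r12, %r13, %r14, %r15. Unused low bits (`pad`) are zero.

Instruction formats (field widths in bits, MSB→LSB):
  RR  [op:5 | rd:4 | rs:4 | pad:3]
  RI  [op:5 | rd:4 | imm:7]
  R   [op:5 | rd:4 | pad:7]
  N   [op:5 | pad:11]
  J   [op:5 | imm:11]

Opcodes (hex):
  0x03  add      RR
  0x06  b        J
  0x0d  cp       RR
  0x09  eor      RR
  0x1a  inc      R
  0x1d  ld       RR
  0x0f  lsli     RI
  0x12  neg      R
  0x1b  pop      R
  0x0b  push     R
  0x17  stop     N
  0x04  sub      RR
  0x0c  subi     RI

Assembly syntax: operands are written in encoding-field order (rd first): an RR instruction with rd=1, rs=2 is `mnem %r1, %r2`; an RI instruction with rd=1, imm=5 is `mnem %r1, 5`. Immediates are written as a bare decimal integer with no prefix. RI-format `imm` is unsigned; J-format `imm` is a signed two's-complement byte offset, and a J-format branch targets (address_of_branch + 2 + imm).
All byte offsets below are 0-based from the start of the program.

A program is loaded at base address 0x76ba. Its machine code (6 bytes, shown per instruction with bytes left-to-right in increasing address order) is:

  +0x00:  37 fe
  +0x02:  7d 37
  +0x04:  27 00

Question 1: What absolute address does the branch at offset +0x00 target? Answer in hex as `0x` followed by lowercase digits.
+0x00: 37 fe ⇒ word 0x37fe (big)
  op=0x37fe>>11=0x6 ⇒ b (J)
  imm@[10:0]=0x7fe (s11→-2) ⇒ -2
  target = base 0x76ba + off 0x00 + 2 + imm -2 = 0x76ba

0x76ba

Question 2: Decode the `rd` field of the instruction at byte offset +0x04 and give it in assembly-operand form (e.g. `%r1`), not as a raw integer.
%r14

off 0x04: read 27 00 as big → 0x2700
  opcode bits[15:11]=0x4: sub/RR
  [10:7] rd=14 = %r14
  [6:3] rs=0 = %r0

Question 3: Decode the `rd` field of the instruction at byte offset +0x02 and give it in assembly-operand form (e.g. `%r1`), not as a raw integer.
%r10

[02] 7d 37 → 0x7d37
  opcode bits[15:11]=0xf: lsli/RI
  rd: (w>>7)&0xf=0xa → %r10
  imm: (w>>0)&0x7f=0x37 → 55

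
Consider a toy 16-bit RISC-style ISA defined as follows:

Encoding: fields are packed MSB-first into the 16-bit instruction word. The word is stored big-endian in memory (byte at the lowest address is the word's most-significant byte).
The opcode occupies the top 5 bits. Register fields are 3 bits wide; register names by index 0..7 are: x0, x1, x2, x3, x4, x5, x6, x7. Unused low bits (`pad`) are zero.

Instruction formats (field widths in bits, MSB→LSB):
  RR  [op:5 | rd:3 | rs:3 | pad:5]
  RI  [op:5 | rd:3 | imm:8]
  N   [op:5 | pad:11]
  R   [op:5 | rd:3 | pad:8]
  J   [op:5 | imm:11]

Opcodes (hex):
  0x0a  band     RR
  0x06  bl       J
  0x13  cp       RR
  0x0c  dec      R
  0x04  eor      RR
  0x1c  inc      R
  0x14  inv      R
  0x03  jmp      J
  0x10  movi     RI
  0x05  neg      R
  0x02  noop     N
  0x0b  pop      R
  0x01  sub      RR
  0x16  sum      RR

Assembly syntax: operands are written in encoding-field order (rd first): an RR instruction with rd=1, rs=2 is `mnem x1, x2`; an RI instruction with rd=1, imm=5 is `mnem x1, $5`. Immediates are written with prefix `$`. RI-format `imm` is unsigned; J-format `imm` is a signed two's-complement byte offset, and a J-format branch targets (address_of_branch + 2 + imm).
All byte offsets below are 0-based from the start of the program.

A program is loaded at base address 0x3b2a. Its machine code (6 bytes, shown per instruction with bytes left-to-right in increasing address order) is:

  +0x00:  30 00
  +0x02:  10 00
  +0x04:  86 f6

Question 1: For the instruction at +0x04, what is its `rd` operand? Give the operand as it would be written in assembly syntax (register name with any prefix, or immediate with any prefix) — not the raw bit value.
x6

off 0x04: read 86 f6 as big → 0x86f6
  opcode bits[15:11]=0x10: movi/RI
  rd: (w>>8)&0x7=0x6 → x6
  imm: (w>>0)&0xff=0xf6 → $246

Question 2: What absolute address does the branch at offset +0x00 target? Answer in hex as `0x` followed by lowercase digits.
[00] 30 00 → 0x3000
  top 5b → 0x6 → bl [J]
  imm: (w>>0)&0x7ff=0x0 → $0
  target = base 0x3b2a + off 0x00 + 2 + imm 0 = 0x3b2c

0x3b2c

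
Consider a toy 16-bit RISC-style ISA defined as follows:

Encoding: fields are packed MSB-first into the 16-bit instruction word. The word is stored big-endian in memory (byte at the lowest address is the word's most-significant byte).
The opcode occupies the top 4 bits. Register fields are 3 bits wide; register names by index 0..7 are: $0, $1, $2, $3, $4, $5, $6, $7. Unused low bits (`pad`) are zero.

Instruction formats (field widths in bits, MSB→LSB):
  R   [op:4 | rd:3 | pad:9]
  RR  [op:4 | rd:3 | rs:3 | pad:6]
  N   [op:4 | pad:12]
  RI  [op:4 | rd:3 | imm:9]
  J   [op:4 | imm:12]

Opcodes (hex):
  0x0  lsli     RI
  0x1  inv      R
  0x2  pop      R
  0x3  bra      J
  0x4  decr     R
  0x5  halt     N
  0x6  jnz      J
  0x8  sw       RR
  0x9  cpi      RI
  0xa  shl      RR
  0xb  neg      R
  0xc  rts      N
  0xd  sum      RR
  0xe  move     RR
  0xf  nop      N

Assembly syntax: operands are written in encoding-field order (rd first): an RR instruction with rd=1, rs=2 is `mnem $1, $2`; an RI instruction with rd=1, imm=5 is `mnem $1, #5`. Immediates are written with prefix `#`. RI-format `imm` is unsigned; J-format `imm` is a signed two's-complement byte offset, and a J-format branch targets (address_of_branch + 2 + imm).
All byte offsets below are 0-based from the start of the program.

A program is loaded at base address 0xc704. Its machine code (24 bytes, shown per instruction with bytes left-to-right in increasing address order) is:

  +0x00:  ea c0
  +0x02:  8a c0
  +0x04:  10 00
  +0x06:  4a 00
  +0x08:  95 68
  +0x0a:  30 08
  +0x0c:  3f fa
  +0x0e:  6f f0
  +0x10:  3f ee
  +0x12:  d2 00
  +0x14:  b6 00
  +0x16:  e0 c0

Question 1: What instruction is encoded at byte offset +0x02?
+0x02: 8a c0 ⇒ word 0x8ac0 (big)
  top 4b → 0x8 → sw [RR]
  rd: (w>>9)&0x7=0x5 → $5
  rs: (w>>6)&0x7=0x3 → $3

sw $5, $3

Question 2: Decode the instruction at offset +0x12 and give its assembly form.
sum $1, $0

off 0x12: read d2 00 as big → 0xd200
  op=0xd200>>12=0xd ⇒ sum (RR)
  rd@[11:9]=0x1 ⇒ $1
  rs@[8:6]=0x0 ⇒ $0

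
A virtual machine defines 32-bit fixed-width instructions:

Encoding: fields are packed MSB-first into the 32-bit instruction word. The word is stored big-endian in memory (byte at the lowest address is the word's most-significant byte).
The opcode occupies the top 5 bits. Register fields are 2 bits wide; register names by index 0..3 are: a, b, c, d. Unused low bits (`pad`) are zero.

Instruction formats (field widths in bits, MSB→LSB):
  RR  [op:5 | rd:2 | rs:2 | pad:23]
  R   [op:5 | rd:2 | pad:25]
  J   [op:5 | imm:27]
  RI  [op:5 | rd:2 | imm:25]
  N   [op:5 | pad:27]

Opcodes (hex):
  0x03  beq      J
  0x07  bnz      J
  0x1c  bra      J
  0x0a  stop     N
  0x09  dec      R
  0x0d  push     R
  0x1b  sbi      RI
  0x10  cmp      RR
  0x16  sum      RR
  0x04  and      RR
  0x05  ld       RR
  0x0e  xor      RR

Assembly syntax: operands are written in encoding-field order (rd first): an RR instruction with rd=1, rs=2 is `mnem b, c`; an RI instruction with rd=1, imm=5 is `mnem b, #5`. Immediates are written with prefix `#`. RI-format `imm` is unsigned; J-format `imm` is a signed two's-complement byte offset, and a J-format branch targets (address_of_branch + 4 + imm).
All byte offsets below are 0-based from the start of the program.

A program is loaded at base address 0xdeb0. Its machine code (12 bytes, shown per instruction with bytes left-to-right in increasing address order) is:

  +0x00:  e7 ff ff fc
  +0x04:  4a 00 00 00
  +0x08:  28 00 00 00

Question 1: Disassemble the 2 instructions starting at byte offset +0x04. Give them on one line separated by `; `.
[04] 4a 00 00 00 → 0x4a000000
  op=0x4a000000>>27=0x9 ⇒ dec (R)
  [26:25] rd=1 = b
[08] 28 00 00 00 → 0x28000000
  op=0x28000000>>27=0x5 ⇒ ld (RR)
  [26:25] rd=0 = a
  [24:23] rs=0 = a

dec b; ld a, a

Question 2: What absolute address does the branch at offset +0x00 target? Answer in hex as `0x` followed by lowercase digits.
0xdeb0

@+00  big-endian(e7 ff ff fc) = 0xe7fffffc
  top 5b → 0x1c → bra [J]
  [26:0] imm=134217724 (s27→-4) = #-4
  target = base 0xdeb0 + off 0x00 + 4 + imm -4 = 0xdeb0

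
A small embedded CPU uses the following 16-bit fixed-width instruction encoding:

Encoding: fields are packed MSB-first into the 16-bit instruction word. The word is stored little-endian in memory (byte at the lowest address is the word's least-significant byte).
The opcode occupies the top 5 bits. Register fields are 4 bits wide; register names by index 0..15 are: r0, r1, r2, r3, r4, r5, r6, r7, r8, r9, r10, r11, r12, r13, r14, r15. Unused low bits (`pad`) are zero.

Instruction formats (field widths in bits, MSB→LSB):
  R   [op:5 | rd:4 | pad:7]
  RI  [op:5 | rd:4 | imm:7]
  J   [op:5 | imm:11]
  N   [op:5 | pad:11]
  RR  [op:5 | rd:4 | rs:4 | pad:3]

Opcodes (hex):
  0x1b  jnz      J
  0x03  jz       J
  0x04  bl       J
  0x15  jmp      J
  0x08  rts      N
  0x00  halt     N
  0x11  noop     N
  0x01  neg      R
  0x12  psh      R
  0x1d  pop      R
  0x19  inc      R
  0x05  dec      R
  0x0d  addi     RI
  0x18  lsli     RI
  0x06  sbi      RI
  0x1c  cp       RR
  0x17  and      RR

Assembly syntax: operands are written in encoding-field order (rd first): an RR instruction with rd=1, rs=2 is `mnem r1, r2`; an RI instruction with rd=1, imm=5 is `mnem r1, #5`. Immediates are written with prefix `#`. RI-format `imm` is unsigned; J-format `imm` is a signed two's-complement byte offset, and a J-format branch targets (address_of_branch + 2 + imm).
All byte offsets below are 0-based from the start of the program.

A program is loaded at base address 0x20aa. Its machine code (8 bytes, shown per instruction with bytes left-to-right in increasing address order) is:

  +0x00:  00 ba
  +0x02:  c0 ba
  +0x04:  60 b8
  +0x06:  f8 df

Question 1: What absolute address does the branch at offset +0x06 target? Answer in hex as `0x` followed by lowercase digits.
@+06  little-endian(f8 df) = 0xdff8
  opcode bits[15:11]=0x1b: jnz/J
  [10:0] imm=2040 (s11→-8) = #-8
  target = base 0x20aa + off 0x06 + 2 + imm -8 = 0x20aa

0x20aa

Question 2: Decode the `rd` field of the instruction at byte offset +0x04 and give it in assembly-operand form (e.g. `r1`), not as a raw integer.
[04] 60 b8 → 0xb860
  op=0xb860>>11=0x17 ⇒ and (RR)
  rd@[10:7]=0x0 ⇒ r0
  rs@[6:3]=0xc ⇒ r12

r0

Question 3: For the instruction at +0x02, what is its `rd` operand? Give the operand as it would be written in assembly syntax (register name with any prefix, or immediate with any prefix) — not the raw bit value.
r5

@+02  little-endian(c0 ba) = 0xbac0
  top 5b → 0x17 → and [RR]
  rd: (w>>7)&0xf=0x5 → r5
  rs: (w>>3)&0xf=0x8 → r8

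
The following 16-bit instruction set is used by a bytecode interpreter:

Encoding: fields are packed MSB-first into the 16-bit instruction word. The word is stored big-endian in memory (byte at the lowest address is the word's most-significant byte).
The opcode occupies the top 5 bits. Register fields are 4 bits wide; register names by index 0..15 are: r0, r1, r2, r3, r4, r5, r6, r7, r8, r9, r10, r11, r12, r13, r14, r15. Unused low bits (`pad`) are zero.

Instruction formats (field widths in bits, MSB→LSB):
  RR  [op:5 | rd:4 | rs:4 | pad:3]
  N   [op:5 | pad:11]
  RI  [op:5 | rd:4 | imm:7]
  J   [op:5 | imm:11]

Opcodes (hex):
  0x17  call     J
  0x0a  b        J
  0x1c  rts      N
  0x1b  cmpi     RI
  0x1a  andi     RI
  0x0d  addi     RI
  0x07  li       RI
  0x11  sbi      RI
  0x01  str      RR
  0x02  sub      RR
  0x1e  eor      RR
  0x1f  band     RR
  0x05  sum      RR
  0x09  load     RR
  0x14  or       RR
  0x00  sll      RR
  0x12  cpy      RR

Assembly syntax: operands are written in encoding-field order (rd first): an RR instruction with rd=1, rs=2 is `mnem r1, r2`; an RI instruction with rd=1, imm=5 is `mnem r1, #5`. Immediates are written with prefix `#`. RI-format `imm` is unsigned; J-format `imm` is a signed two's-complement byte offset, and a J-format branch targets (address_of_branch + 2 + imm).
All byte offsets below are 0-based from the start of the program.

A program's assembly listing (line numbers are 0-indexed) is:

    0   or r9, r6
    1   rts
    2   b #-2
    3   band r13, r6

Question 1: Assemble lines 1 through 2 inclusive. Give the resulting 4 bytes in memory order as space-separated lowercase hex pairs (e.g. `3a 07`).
line 1 (rts): pack op=0x1c:5|pad=0:11 = 0xe000; big→ e0 00
line 2 (b): pack op=0xa:5|imm=-2:11 = 0x57fe; big→ 57 fe

e0 00 57 fe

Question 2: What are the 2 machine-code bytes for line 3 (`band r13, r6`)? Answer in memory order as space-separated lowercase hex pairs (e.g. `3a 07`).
line 3 (band): pack op=0x1f:5|rd=13:4|rs=6:4|pad=0:3 = 0xfeb0; big→ fe b0

fe b0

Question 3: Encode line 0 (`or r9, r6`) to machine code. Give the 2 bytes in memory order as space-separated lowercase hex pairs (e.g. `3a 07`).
0. or fields op=0x14:5|rd=9:4|rs=6:4|pad=0:3 → word a4b0h → a4 b0

a4 b0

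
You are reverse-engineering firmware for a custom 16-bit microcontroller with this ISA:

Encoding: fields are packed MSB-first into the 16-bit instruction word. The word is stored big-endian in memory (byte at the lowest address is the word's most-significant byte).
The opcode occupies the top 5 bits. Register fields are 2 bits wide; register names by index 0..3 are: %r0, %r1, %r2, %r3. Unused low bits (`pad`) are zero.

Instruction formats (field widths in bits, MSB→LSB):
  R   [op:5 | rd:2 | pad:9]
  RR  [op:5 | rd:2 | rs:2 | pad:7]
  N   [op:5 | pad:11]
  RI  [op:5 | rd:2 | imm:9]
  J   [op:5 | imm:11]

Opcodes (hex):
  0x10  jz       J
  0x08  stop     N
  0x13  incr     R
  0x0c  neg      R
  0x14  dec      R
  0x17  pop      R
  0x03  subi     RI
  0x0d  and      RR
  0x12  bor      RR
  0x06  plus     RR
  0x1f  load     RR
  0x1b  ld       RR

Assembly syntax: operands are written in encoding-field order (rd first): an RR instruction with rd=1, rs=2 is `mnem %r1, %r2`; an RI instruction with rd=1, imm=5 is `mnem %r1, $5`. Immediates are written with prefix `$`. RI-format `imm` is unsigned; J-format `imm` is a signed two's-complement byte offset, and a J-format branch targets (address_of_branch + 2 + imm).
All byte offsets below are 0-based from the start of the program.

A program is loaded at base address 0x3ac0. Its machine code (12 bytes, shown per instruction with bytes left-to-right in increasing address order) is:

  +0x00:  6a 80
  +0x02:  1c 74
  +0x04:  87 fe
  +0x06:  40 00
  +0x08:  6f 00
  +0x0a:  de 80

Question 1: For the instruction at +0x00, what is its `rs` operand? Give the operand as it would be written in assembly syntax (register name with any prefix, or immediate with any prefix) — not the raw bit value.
%r1

@+00  big-endian(6a 80) = 0x6a80
  top 5b → 0xd → and [RR]
  rd@[10:9]=0x1 ⇒ %r1
  rs@[8:7]=0x1 ⇒ %r1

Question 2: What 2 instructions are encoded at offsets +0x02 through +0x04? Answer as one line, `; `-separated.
subi %r2, $116; jz $-2

off 0x02: read 1c 74 as big → 0x1c74
  op=0x1c74>>11=0x3 ⇒ subi (RI)
  rd: (w>>9)&0x3=0x2 → %r2
  imm: (w>>0)&0x1ff=0x74 → $116
off 0x04: read 87 fe as big → 0x87fe
  op=0x87fe>>11=0x10 ⇒ jz (J)
  imm: (w>>0)&0x7ff=0x7fe (s11→-2) → $-2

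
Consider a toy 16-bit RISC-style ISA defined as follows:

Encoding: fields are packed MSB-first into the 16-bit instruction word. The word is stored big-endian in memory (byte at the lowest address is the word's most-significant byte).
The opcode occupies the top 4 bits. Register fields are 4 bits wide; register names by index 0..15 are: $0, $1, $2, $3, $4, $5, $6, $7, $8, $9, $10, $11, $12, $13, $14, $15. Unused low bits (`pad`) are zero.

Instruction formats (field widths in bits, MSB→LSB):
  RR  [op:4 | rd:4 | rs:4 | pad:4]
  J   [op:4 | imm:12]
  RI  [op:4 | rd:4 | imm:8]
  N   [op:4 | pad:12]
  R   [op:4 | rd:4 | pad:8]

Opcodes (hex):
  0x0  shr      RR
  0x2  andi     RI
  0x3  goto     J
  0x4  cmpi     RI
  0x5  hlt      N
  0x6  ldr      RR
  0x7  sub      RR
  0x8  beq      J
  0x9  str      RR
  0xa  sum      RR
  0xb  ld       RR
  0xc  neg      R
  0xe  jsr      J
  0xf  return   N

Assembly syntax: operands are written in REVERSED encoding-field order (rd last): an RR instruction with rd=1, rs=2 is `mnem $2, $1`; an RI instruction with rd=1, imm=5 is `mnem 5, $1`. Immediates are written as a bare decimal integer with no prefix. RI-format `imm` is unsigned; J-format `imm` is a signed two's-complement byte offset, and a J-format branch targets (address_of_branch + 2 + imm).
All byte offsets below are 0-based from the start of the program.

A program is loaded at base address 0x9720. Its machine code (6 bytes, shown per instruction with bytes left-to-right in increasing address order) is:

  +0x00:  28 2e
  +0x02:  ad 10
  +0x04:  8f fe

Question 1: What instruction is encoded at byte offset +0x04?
[04] 8f fe → 0x8ffe
  opcode bits[15:12]=0x8: beq/J
  imm: (w>>0)&0xfff=0xffe (s12→-2) → -2

beq -2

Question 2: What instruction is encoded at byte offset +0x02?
off 0x02: read ad 10 as big → 0xad10
  op=0xad10>>12=0xa ⇒ sum (RR)
  rd: (w>>8)&0xf=0xd → $13
  rs: (w>>4)&0xf=0x1 → $1

sum $1, $13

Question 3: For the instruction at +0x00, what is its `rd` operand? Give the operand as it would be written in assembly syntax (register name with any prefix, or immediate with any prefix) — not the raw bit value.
@+00  big-endian(28 2e) = 0x282e
  op=0x282e>>12=0x2 ⇒ andi (RI)
  rd@[11:8]=0x8 ⇒ $8
  imm@[7:0]=0x2e ⇒ 46

$8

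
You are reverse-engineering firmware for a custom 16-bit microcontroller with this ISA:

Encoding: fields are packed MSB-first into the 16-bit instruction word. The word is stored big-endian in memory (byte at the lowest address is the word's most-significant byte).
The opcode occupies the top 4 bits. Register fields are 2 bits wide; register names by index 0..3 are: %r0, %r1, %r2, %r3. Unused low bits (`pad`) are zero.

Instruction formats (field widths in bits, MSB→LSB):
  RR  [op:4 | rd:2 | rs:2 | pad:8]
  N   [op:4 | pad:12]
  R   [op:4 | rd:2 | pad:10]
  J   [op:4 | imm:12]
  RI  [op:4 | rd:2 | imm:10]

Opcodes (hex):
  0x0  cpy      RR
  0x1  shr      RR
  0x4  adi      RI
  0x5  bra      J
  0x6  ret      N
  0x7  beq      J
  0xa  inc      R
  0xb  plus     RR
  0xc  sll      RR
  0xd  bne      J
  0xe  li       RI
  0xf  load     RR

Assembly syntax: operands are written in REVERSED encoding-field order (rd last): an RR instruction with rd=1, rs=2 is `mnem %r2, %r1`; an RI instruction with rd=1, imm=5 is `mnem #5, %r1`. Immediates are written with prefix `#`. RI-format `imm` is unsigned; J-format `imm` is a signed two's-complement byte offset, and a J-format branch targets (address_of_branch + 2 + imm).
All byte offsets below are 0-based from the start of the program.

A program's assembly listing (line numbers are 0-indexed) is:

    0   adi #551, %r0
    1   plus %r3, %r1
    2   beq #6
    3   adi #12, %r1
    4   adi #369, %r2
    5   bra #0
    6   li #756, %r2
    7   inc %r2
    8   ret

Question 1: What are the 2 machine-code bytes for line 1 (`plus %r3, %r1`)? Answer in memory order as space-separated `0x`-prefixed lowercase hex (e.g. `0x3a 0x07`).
0xb7 0x00

1. plus fields op=0xb:4|rd=1:2|rs=3:2|pad=0:8 → word b700h → b7 00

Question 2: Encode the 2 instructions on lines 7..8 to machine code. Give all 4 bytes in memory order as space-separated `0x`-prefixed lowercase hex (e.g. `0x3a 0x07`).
7. inc fields op=0xa:4|rd=2:2|pad=0:10 → word a800h → a8 00
8. ret fields op=0x6:4|pad=0:12 → word 6000h → 60 00

0xa8 0x00 0x60 0x00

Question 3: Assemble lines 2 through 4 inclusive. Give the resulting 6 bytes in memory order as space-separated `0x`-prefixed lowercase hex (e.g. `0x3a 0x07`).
0x70 0x06 0x44 0x0c 0x49 0x71

line 2 (beq): pack op=0x7:4|imm=6:12 = 0x7006; big→ 70 06
line 3 (adi): pack op=0x4:4|rd=1:2|imm=12:10 = 0x440c; big→ 44 0c
line 4 (adi): pack op=0x4:4|rd=2:2|imm=369:10 = 0x4971; big→ 49 71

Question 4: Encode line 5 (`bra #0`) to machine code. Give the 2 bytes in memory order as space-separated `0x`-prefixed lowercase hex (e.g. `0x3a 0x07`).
0x50 0x00

line 5 (bra): pack op=0x5:4|imm=0:12 = 0x5000; big→ 50 00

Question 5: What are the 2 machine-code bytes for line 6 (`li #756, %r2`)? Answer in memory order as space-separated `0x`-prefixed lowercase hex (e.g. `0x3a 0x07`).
0xea 0xf4

6. li fields op=0xe:4|rd=2:2|imm=756:10 → word eaf4h → ea f4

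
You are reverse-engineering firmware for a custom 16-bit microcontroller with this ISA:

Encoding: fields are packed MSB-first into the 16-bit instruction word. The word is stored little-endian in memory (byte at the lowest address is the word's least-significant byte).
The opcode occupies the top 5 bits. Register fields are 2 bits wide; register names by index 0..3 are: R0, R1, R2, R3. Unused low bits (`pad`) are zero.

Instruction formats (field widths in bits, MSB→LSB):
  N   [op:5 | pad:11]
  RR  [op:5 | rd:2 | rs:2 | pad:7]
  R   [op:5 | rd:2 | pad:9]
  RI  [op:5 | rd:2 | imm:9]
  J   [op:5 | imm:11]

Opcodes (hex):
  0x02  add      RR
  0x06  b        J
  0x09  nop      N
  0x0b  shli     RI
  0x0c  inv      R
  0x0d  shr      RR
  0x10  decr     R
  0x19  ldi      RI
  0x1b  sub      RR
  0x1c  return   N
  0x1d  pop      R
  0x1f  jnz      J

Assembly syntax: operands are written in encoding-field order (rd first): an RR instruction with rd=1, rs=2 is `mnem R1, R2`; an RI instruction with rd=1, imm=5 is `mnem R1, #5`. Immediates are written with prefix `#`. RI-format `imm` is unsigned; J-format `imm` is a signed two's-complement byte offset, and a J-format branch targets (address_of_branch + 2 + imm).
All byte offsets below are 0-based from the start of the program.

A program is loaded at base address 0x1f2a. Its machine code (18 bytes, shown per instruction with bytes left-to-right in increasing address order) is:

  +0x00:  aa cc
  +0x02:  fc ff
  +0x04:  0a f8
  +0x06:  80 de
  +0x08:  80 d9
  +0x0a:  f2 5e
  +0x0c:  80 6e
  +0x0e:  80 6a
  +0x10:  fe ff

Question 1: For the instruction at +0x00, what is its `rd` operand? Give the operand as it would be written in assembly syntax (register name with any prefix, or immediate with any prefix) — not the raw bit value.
R2

off 0x00: read aa cc as little → 0xccaa
  top 5b → 0x19 → ldi [RI]
  rd@[10:9]=0x2 ⇒ R2
  imm@[8:0]=0xaa ⇒ #170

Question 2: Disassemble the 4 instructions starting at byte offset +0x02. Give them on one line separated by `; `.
[02] fc ff → 0xfffc
  top 5b → 0x1f → jnz [J]
  imm: (w>>0)&0x7ff=0x7fc (s11→-4) → #-4
[04] 0a f8 → 0xf80a
  top 5b → 0x1f → jnz [J]
  imm: (w>>0)&0x7ff=0xa → #10
[06] 80 de → 0xde80
  top 5b → 0x1b → sub [RR]
  rd: (w>>9)&0x3=0x3 → R3
  rs: (w>>7)&0x3=0x1 → R1
[08] 80 d9 → 0xd980
  top 5b → 0x1b → sub [RR]
  rd: (w>>9)&0x3=0x0 → R0
  rs: (w>>7)&0x3=0x3 → R3

jnz #-4; jnz #10; sub R3, R1; sub R0, R3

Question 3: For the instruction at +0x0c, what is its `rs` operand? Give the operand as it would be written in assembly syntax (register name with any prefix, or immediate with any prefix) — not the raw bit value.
R1

[0c] 80 6e → 0x6e80
  op=0x6e80>>11=0xd ⇒ shr (RR)
  rd: (w>>9)&0x3=0x3 → R3
  rs: (w>>7)&0x3=0x1 → R1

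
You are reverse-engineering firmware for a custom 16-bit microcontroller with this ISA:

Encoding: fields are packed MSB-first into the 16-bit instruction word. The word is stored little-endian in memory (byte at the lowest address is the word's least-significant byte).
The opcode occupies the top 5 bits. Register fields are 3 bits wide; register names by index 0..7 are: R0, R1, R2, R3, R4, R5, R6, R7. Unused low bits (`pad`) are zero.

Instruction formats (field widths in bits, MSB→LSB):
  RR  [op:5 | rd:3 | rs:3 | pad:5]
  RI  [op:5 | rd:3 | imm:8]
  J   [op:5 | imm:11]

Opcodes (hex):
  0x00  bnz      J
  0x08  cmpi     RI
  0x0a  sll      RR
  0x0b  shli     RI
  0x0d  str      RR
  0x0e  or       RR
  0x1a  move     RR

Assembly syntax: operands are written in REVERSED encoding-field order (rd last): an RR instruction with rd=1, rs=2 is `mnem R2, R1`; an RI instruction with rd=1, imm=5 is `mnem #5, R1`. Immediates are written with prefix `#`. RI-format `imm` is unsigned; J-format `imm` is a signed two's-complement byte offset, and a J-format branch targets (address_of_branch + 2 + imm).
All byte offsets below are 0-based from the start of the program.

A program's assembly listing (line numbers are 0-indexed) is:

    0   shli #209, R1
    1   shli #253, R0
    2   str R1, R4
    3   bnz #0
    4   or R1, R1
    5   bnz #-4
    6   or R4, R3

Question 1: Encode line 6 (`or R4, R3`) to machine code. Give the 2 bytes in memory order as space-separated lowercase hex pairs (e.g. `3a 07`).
80 73

6. or fields op=0xe:5|rd=3:3|rs=4:3|pad=0:5 → word 7380h → 80 73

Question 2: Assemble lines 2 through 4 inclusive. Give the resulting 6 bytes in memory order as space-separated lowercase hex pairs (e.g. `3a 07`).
20 6c 00 00 20 71

L2: str op=0xd:5|rd=4:3|rs=1:3|pad=0:5 ⇒ 0x6c20 ⇒ little 20 6c
L3: bnz op=0x0:5|imm=0:11 ⇒ 0x0000 ⇒ little 00 00
L4: or op=0xe:5|rd=1:3|rs=1:3|pad=0:5 ⇒ 0x7120 ⇒ little 20 71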